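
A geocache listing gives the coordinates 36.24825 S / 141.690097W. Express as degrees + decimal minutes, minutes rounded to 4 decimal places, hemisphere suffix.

φ: minutes = (36.248250 − 36) × 60 = 14.895000
λ: minutes = (141.690097 − 141) × 60 = 41.405820

36° 14.8950′ S, 141° 41.4058′ W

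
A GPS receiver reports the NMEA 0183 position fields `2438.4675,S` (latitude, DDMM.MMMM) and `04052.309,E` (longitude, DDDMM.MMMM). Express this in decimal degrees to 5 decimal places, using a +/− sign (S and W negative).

Lat: split at 2 digits → 24° and 38.4675′; 24 + 38.4675/60 = 24.641125
hemisphere S, so the sign is −
Longitude: split at 3 digits → 040° and 52.309′; 40 + 52.309/60 = 40.871817
E → positive

-24.64113, 40.87182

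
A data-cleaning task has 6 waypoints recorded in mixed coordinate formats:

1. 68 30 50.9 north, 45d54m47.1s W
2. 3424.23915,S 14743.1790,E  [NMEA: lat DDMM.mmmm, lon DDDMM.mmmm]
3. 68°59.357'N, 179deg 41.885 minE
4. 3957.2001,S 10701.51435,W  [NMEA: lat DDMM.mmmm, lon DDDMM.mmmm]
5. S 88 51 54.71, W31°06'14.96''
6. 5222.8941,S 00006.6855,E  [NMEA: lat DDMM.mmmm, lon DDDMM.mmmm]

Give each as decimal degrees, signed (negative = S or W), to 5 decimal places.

Point 1:
  φ: 30′ + 50.9″ = 30.84833′; 68 + 30.84833/60 = 68.514139
  N → positive
  Longitude: 54′ + 47.1″ = 54.78500′; 45 + 54.78500/60 = 45.913083
  W → negative
Point 2:
  Latitude: degrees = first 2 digits = 34, minutes = 24.23915; 34 + 24.23915/60 = 34.403986
  S → negative
  λ: degrees = first 3 digits = 147, minutes = 43.179; 147 + 43.179/60 = 147.719650
  E ⇒ keep positive
Point 3:
  φ: 59.357′ = 0.989283°; total 68.989283
  N ⇒ keep positive
  Longitude: 179 + 41.885/60 = 179.698083
  E ⇒ keep positive
Point 4:
  Lat: split at 2 digits → 39° and 57.2001′; 39 + 57.2001/60 = 39.953335
  S → negative
  Longitude: degrees = first 3 digits = 107, minutes = 1.51435; 107 + 1.51435/60 = 107.025239
  W ⇒ negate
Point 5:
  Latitude: 88° + 51/60 + 54.71/3600 = 88 + 0.850000 + 0.015197 = 88.865197
  hemisphere S, so the sign is −
  λ: 31° + 6/60 + 14.96/3600 = 31 + 0.100000 + 0.004156 = 31.104156
  W ⇒ negate
Point 6:
  Latitude: split at 2 digits → 52° and 22.8941′; 52 + 22.8941/60 = 52.381568
  hemisphere S, so the sign is −
  Longitude: degrees = first 3 digits = 0, minutes = 6.6855; 0 + 6.6855/60 = 0.111425
  E → positive

1. 68.51414, -45.91308
2. -34.40399, 147.71965
3. 68.98928, 179.69808
4. -39.95334, -107.02524
5. -88.86520, -31.10416
6. -52.38157, 0.11143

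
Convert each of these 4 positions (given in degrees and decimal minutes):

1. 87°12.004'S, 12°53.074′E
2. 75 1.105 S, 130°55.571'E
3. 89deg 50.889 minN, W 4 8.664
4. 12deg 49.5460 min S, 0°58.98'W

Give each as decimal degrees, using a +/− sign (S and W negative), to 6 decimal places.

1. -87.200067, 12.884567
2. -75.018417, 130.926183
3. 89.848150, -4.144400
4. -12.825767, -0.983000

Point 1:
  Lat: 12.004′ = 0.200067°; total 87.2000667
  S → negative
  λ: 53.074′ = 0.884567°; total 12.8845667
  E → positive
Point 2:
  Lat: 75 + 1.105/60 = 75.0184167
  hemisphere S, so the sign is −
  λ: 55.571′ = 0.926183°; total 130.9261833
  E → positive
Point 3:
  φ: 89 + 50.889/60 = 89.8481500
  N → positive
  Longitude: 4 + 8.664/60 = 4.1444000
  W ⇒ negate
Point 4:
  Lat: 49.546′ = 0.825767°; total 12.8257667
  S ⇒ negate
  Lon: 58.98′ = 0.983000°; total 0.9830000
  W → negative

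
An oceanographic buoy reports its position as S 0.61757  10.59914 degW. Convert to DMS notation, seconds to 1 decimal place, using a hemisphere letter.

0°37′3.3″ S, 10°35′56.9″ W

Latitude: 0.617570 × 60 = 37.05420′ → 37′, remainder × 60 = 3.252″
Longitude: 0.599140 × 60 = 35.94840′ → 35′, remainder × 60 = 56.904″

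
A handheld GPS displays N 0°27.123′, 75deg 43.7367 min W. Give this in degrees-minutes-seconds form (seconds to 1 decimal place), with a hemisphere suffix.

0°27′7.4″ N, 75°43′44.2″ W

Latitude: fractional minutes 0.12300 × 60 = 7.380″
Lon: fractional minutes 0.73670 × 60 = 44.202″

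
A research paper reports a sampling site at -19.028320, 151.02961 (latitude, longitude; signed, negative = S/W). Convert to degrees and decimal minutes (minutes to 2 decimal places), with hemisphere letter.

19° 1.70′ S, 151° 1.78′ E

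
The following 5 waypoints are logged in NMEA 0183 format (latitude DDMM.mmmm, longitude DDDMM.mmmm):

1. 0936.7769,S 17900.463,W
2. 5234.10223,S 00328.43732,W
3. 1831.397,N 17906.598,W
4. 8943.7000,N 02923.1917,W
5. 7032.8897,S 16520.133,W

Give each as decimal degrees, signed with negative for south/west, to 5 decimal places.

1. -9.61295, -179.00772
2. -52.56837, -3.47396
3. 18.52328, -179.10997
4. 89.72833, -29.38653
5. -70.54816, -165.33555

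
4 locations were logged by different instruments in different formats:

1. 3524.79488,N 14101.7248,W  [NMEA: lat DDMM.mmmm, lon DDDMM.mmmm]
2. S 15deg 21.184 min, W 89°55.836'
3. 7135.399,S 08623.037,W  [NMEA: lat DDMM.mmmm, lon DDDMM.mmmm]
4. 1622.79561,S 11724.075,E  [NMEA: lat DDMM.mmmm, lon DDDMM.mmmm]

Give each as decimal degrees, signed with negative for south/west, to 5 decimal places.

1. 35.41325, -141.02875
2. -15.35307, -89.93060
3. -71.58998, -86.38395
4. -16.37993, 117.40125

Point 1:
  φ: split at 2 digits → 35° and 24.79488′; 35 + 24.79488/60 = 35.413248
  N → positive
  λ: split at 3 digits → 141° and 1.7248′; 141 + 1.7248/60 = 141.028747
  W ⇒ negate
Point 2:
  φ: 21.184′ = 0.353067°; total 15.353067
  hemisphere S, so the sign is −
  Lon: 89 + 55.836/60 = 89.930600
  W ⇒ negate
Point 3:
  φ: split at 2 digits → 71° and 35.399′; 71 + 35.399/60 = 71.589983
  hemisphere S, so the sign is −
  Lon: degrees = first 3 digits = 86, minutes = 23.037; 86 + 23.037/60 = 86.383950
  W ⇒ negate
Point 4:
  φ: split at 2 digits → 16° and 22.79561′; 16 + 22.79561/60 = 16.379927
  hemisphere S, so the sign is −
  Lon: split at 3 digits → 117° and 24.075′; 117 + 24.075/60 = 117.401250
  E → positive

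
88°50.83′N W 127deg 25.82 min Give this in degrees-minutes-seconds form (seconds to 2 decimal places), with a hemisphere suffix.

88°50′49.80″ N, 127°25′49.20″ W

φ: 50.83000′ → 50′ and 0.83000 × 60 = 49.8000″
λ: fractional minutes 0.82000 × 60 = 49.2000″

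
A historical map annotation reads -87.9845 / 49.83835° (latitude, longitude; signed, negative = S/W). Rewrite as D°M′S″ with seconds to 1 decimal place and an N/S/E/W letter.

87°59′4.2″ S, 49°50′18.1″ E

Latitude is negative → S; |value| = 87.984500
Lat: 0.984500° → 59.07000′; 0.07000 × 60 = 4.200″
Lon: 0.838350° → 50.30100′; 0.30100 × 60 = 18.060″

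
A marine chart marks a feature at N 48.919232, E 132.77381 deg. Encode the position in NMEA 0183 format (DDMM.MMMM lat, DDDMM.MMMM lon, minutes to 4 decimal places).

4855.1539,N / 13246.4286,E

Lat: minutes = (48.919232 − 48) × 60 = 55.153920
Lon: fractional part 0.773810 → 46.428600 minutes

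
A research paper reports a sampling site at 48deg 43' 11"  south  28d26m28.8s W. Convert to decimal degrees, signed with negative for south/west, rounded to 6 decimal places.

Lat: 48 + 43/60 + 11/3600 = 48.7197222
hemisphere S, so the sign is −
λ: 28° + 26/60 + 28.8/3600 = 28 + 0.433333 + 0.008000 = 28.4413333
hemisphere W, so the sign is −

-48.719722, -28.441333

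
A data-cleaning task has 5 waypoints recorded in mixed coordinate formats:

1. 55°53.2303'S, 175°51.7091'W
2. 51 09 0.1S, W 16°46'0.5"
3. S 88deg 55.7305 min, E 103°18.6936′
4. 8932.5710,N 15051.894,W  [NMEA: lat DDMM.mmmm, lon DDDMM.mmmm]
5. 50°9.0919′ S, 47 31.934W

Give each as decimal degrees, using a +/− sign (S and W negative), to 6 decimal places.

1. -55.887172, -175.861818
2. -51.150028, -16.766806
3. -88.928842, 103.311560
4. 89.542850, -150.864900
5. -50.151532, -47.532233

Point 1:
  Lat: 55 + 53.2303/60 = 55.8871717
  hemisphere S, so the sign is −
  λ: 175 + 51.7091/60 = 175.8618183
  hemisphere W, so the sign is −
Point 2:
  φ: 51° + 9/60 + 0.1/3600 = 51 + 0.150000 + 0.000028 = 51.1500278
  S → negative
  Longitude: 16° + 46/60 + 0.5/3600 = 16 + 0.766667 + 0.000139 = 16.7668056
  W ⇒ negate
Point 3:
  Latitude: 55.7305′ = 0.928842°; total 88.9288417
  S → negative
  λ: 103 + 18.6936/60 = 103.3115600
  E ⇒ keep positive
Point 4:
  Lat: degrees = first 2 digits = 89, minutes = 32.571; 89 + 32.571/60 = 89.5428500
  N ⇒ keep positive
  Longitude: split at 3 digits → 150° and 51.894′; 150 + 51.894/60 = 150.8649000
  W → negative
Point 5:
  Latitude: 9.0919′ = 0.151532°; total 50.1515317
  S ⇒ negate
  Lon: 31.934′ = 0.532233°; total 47.5322333
  W ⇒ negate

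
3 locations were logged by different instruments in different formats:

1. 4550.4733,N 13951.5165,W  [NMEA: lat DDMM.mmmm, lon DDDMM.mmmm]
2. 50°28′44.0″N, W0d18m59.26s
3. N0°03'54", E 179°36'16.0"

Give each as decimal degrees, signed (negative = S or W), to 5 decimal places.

1. 45.84122, -139.85861
2. 50.47889, -0.31646
3. 0.06500, 179.60444

Point 1:
  φ: degrees = first 2 digits = 45, minutes = 50.4733; 45 + 50.4733/60 = 45.841222
  N → positive
  Longitude: split at 3 digits → 139° and 51.5165′; 139 + 51.5165/60 = 139.858608
  hemisphere W, so the sign is −
Point 2:
  φ: 50 + 28/60 + 44/3600 = 50.478889
  N ⇒ keep positive
  λ: 18′ + 59.26″ = 18.98767′; 0 + 18.98767/60 = 0.316461
  W → negative
Point 3:
  Lat: 0 + 3/60 + 54/3600 = 0.065000
  N ⇒ keep positive
  Longitude: 179° + 36/60 + 16/3600 = 179 + 0.600000 + 0.004444 = 179.604444
  E → positive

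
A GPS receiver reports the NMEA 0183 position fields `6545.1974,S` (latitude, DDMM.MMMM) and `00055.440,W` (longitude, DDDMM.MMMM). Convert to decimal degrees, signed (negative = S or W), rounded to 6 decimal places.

-65.753290, -0.924000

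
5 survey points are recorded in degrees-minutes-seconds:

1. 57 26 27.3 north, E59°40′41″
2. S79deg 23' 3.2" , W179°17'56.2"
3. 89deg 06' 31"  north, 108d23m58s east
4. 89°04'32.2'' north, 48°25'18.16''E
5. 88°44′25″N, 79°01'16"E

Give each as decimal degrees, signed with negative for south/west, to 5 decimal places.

1. 57.44092, 59.67806
2. -79.38422, -179.29894
3. 89.10861, 108.39944
4. 89.07561, 48.42171
5. 88.74028, 79.02111

Point 1:
  Latitude: 26′ + 27.3″ = 26.45500′; 57 + 26.45500/60 = 57.440917
  N → positive
  Lon: 59° + 40/60 + 41/3600 = 59 + 0.666667 + 0.011389 = 59.678056
  E ⇒ keep positive
Point 2:
  Lat: 23′ + 3.2″ = 23.05333′; 79 + 23.05333/60 = 79.384222
  hemisphere S, so the sign is −
  Longitude: 179 + 17/60 + 56.2/3600 = 179.298944
  W → negative
Point 3:
  Latitude: 89° + 6/60 + 31/3600 = 89 + 0.100000 + 0.008611 = 89.108611
  N → positive
  Lon: 23′ + 58″ = 23.96667′; 108 + 23.96667/60 = 108.399444
  E → positive
Point 4:
  Lat: 89° + 4/60 + 32.2/3600 = 89 + 0.066667 + 0.008944 = 89.075611
  N → positive
  Lon: 25′ + 18.16″ = 25.30267′; 48 + 25.30267/60 = 48.421711
  E → positive
Point 5:
  φ: 44′ + 25″ = 44.41667′; 88 + 44.41667/60 = 88.740278
  N ⇒ keep positive
  Longitude: 79 + 1/60 + 16/3600 = 79.021111
  E ⇒ keep positive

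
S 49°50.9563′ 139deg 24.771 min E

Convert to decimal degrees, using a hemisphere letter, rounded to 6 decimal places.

Latitude: 49 + 50.9563/60 = 49.8492717
λ: 24.771′ = 0.412850°; total 139.4128500

49.849272° S, 139.412850° E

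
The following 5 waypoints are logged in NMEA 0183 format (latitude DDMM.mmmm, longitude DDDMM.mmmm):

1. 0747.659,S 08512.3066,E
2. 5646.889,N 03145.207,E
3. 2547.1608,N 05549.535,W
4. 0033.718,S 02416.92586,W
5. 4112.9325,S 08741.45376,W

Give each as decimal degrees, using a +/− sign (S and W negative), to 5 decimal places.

1. -7.79432, 85.20511
2. 56.78148, 31.75345
3. 25.78601, -55.82558
4. -0.56197, -24.28210
5. -41.21554, -87.69090

Point 1:
  Lat: degrees = first 2 digits = 7, minutes = 47.659; 7 + 47.659/60 = 7.794317
  hemisphere S, so the sign is −
  Lon: degrees = first 3 digits = 85, minutes = 12.3066; 85 + 12.3066/60 = 85.205110
  E ⇒ keep positive
Point 2:
  φ: degrees = first 2 digits = 56, minutes = 46.889; 56 + 46.889/60 = 56.781483
  N → positive
  Lon: split at 3 digits → 031° and 45.207′; 31 + 45.207/60 = 31.753450
  E → positive
Point 3:
  Latitude: degrees = first 2 digits = 25, minutes = 47.1608; 25 + 47.1608/60 = 25.786013
  N ⇒ keep positive
  Longitude: degrees = first 3 digits = 55, minutes = 49.535; 55 + 49.535/60 = 55.825583
  W → negative
Point 4:
  Latitude: degrees = first 2 digits = 0, minutes = 33.718; 0 + 33.718/60 = 0.561967
  hemisphere S, so the sign is −
  Longitude: split at 3 digits → 024° and 16.92586′; 24 + 16.92586/60 = 24.282098
  W → negative
Point 5:
  Latitude: split at 2 digits → 41° and 12.9325′; 41 + 12.9325/60 = 41.215542
  S → negative
  λ: degrees = first 3 digits = 87, minutes = 41.45376; 87 + 41.45376/60 = 87.690896
  W ⇒ negate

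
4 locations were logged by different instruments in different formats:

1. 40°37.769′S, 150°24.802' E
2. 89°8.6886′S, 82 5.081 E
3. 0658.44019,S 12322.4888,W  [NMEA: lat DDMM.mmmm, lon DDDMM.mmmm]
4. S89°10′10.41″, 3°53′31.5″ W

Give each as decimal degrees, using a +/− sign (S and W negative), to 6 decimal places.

1. -40.629483, 150.413367
2. -89.144810, 82.084683
3. -6.974003, -123.374813
4. -89.169558, -3.892083

Point 1:
  Lat: 37.769′ = 0.629483°; total 40.6294833
  S → negative
  Longitude: 150 + 24.802/60 = 150.4133667
  E ⇒ keep positive
Point 2:
  Lat: 8.6886′ = 0.144810°; total 89.1448100
  S ⇒ negate
  λ: 5.081′ = 0.084683°; total 82.0846833
  E → positive
Point 3:
  Lat: split at 2 digits → 06° and 58.44019′; 6 + 58.44019/60 = 6.9740032
  S → negative
  Longitude: degrees = first 3 digits = 123, minutes = 22.4888; 123 + 22.4888/60 = 123.3748133
  hemisphere W, so the sign is −
Point 4:
  φ: 89 + 10/60 + 10.41/3600 = 89.1695583
  S → negative
  λ: 3 + 53/60 + 31.5/3600 = 3.8920833
  W ⇒ negate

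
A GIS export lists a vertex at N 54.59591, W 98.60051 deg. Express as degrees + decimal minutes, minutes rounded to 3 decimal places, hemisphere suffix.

φ: minutes = (54.595910 − 54) × 60 = 35.75460
Lon: 98° + 0.600510 × 60 = 98° 36.03060′

54° 35.755′ N, 98° 36.031′ W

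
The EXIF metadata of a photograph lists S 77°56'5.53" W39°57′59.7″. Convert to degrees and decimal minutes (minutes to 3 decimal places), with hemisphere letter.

77° 56.092′ S, 39° 57.995′ W

Lat: 56 + 5.53/60 = 56.09217′
Longitude: seconds/60 = 0.99500; minutes = 57 + 0.99500 = 57.99500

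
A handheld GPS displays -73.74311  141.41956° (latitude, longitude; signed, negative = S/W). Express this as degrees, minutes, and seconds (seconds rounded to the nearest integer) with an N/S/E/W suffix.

Latitude is negative → S; |value| = 73.743110
Latitude: whole degrees 73; 44.58660′ → 44′ and 35.20″
Longitude: 0.419560 × 60 = 25.17360′ → 25′, remainder × 60 = 10.42″

73°44′35″ S, 141°25′10″ E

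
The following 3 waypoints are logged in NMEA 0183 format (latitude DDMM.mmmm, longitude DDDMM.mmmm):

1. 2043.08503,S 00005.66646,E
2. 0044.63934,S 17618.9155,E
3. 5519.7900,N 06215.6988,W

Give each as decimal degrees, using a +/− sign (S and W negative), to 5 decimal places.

Point 1:
  Lat: degrees = first 2 digits = 20, minutes = 43.08503; 20 + 43.08503/60 = 20.718084
  hemisphere S, so the sign is −
  Longitude: split at 3 digits → 000° and 5.66646′; 0 + 5.66646/60 = 0.094441
  E ⇒ keep positive
Point 2:
  Latitude: degrees = first 2 digits = 0, minutes = 44.63934; 0 + 44.63934/60 = 0.743989
  S ⇒ negate
  Longitude: split at 3 digits → 176° and 18.9155′; 176 + 18.9155/60 = 176.315258
  E → positive
Point 3:
  φ: split at 2 digits → 55° and 19.79′; 55 + 19.79/60 = 55.329833
  N → positive
  λ: split at 3 digits → 062° and 15.6988′; 62 + 15.6988/60 = 62.261647
  hemisphere W, so the sign is −

1. -20.71808, 0.09444
2. -0.74399, 176.31526
3. 55.32983, -62.26165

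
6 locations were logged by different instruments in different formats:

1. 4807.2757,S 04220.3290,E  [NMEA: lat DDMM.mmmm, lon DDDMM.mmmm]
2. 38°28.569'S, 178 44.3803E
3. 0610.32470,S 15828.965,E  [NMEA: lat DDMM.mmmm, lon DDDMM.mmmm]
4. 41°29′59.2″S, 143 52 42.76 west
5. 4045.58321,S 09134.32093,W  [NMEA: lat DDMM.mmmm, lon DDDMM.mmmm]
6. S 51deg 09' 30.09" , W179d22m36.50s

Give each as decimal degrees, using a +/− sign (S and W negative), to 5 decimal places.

1. -48.12126, 42.33882
2. -38.47615, 178.73967
3. -6.17208, 158.48275
4. -41.49978, -143.87854
5. -40.75972, -91.57202
6. -51.15836, -179.37681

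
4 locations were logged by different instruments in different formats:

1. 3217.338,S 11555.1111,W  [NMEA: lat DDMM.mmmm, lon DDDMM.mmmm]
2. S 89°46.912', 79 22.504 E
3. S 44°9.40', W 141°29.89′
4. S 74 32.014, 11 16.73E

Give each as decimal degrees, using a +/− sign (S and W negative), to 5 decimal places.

1. -32.28897, -115.91852
2. -89.78187, 79.37507
3. -44.15667, -141.49817
4. -74.53357, 11.27883

Point 1:
  Latitude: degrees = first 2 digits = 32, minutes = 17.338; 32 + 17.338/60 = 32.288967
  hemisphere S, so the sign is −
  λ: degrees = first 3 digits = 115, minutes = 55.1111; 115 + 55.1111/60 = 115.918518
  W → negative
Point 2:
  φ: 89 + 46.912/60 = 89.781867
  S ⇒ negate
  Longitude: 22.504′ = 0.375067°; total 79.375067
  E → positive
Point 3:
  Lat: 44 + 9.4/60 = 44.156667
  S ⇒ negate
  λ: 29.89′ = 0.498167°; total 141.498167
  hemisphere W, so the sign is −
Point 4:
  Lat: 32.014′ = 0.533567°; total 74.533567
  S ⇒ negate
  Lon: 11 + 16.73/60 = 11.278833
  E ⇒ keep positive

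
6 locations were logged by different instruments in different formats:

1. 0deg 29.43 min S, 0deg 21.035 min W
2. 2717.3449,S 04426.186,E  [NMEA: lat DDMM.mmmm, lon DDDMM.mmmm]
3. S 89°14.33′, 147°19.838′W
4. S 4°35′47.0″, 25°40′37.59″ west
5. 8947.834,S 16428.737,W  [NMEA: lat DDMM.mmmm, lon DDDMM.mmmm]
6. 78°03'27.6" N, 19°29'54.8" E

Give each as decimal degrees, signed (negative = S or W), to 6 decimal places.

Point 1:
  Latitude: 29.43′ = 0.490500°; total 0.4905000
  hemisphere S, so the sign is −
  Longitude: 0 + 21.035/60 = 0.3505833
  W → negative
Point 2:
  Latitude: split at 2 digits → 27° and 17.3449′; 27 + 17.3449/60 = 27.2890817
  hemisphere S, so the sign is −
  Lon: degrees = first 3 digits = 44, minutes = 26.186; 44 + 26.186/60 = 44.4364333
  E ⇒ keep positive
Point 3:
  Lat: 89 + 14.33/60 = 89.2388333
  hemisphere S, so the sign is −
  Longitude: 19.838′ = 0.330633°; total 147.3306333
  hemisphere W, so the sign is −
Point 4:
  φ: 35′ + 47″ = 35.78333′; 4 + 35.78333/60 = 4.5963889
  hemisphere S, so the sign is −
  Longitude: 40′ + 37.59″ = 40.62650′; 25 + 40.62650/60 = 25.6771083
  hemisphere W, so the sign is −
Point 5:
  Latitude: degrees = first 2 digits = 89, minutes = 47.834; 89 + 47.834/60 = 89.7972333
  S ⇒ negate
  λ: degrees = first 3 digits = 164, minutes = 28.737; 164 + 28.737/60 = 164.4789500
  W → negative
Point 6:
  Latitude: 78 + 3/60 + 27.6/3600 = 78.0576667
  N → positive
  Longitude: 29′ + 54.8″ = 29.91333′; 19 + 29.91333/60 = 19.4985556
  E → positive

1. -0.490500, -0.350583
2. -27.289082, 44.436433
3. -89.238833, -147.330633
4. -4.596389, -25.677108
5. -89.797233, -164.478950
6. 78.057667, 19.498556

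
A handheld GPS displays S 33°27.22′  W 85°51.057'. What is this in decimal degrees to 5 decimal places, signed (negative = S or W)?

-33.45367, -85.85095

Latitude: 27.22′ = 0.453667°; total 33.453667
S ⇒ negate
λ: 51.057′ = 0.850950°; total 85.850950
hemisphere W, so the sign is −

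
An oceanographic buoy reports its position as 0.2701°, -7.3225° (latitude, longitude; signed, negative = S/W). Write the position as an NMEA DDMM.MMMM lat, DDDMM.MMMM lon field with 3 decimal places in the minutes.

0016.206,N / 00719.350,W

Latitude: minutes = (0.270100 − 0) × 60 = 16.20600
Longitude is negative → W; |value| = 7.322500
Longitude: minutes = (7.322500 − 7) × 60 = 19.35000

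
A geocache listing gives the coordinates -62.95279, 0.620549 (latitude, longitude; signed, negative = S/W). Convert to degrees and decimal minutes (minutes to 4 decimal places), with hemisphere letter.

Latitude is negative → S; |value| = 62.952790
Lat: fractional part 0.952790 → 57.167400 minutes
λ: 0° + 0.620549 × 60 = 0° 37.232940′

62° 57.1674′ S, 0° 37.2329′ E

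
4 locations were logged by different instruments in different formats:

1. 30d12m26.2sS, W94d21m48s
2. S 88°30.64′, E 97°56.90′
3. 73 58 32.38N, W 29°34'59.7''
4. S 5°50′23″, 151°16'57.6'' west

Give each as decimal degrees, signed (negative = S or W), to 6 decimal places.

Point 1:
  φ: 30° + 12/60 + 26.2/3600 = 30 + 0.200000 + 0.007278 = 30.2072778
  S ⇒ negate
  λ: 94 + 21/60 + 48/3600 = 94.3633333
  hemisphere W, so the sign is −
Point 2:
  φ: 30.64′ = 0.510667°; total 88.5106667
  hemisphere S, so the sign is −
  λ: 56.9′ = 0.948333°; total 97.9483333
  E → positive
Point 3:
  φ: 73 + 58/60 + 32.38/3600 = 73.9756611
  N ⇒ keep positive
  λ: 34′ + 59.7″ = 34.99500′; 29 + 34.99500/60 = 29.5832500
  hemisphere W, so the sign is −
Point 4:
  Latitude: 5° + 50/60 + 23/3600 = 5 + 0.833333 + 0.006389 = 5.8397222
  hemisphere S, so the sign is −
  λ: 151 + 16/60 + 57.6/3600 = 151.2826667
  W → negative

1. -30.207278, -94.363333
2. -88.510667, 97.948333
3. 73.975661, -29.583250
4. -5.839722, -151.282667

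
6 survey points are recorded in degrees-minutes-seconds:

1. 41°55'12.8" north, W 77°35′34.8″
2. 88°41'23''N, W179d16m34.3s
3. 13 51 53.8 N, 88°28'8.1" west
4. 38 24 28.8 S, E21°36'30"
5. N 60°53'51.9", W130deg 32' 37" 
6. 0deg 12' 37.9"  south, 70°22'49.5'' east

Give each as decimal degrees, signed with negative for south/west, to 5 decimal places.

1. 41.92022, -77.59300
2. 88.68972, -179.27619
3. 13.86494, -88.46892
4. -38.40800, 21.60833
5. 60.89775, -130.54361
6. -0.21053, 70.38042

Point 1:
  φ: 41 + 55/60 + 12.8/3600 = 41.920222
  N → positive
  Longitude: 77 + 35/60 + 34.8/3600 = 77.593000
  W ⇒ negate
Point 2:
  Lat: 88° + 41/60 + 23/3600 = 88 + 0.683333 + 0.006389 = 88.689722
  N → positive
  λ: 179 + 16/60 + 34.3/3600 = 179.276194
  W ⇒ negate
Point 3:
  φ: 13 + 51/60 + 53.8/3600 = 13.864944
  N ⇒ keep positive
  Lon: 28′ + 8.1″ = 28.13500′; 88 + 28.13500/60 = 88.468917
  W → negative
Point 4:
  Latitude: 24′ + 28.8″ = 24.48000′; 38 + 24.48000/60 = 38.408000
  S → negative
  Longitude: 36′ + 30″ = 36.50000′; 21 + 36.50000/60 = 21.608333
  E ⇒ keep positive
Point 5:
  φ: 53′ + 51.9″ = 53.86500′; 60 + 53.86500/60 = 60.897750
  N ⇒ keep positive
  Lon: 130 + 32/60 + 37/3600 = 130.543611
  W → negative
Point 6:
  Latitude: 12′ + 37.9″ = 12.63167′; 0 + 12.63167/60 = 0.210528
  hemisphere S, so the sign is −
  λ: 22′ + 49.5″ = 22.82500′; 70 + 22.82500/60 = 70.380417
  E ⇒ keep positive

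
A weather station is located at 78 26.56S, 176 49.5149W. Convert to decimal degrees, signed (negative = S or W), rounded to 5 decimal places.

φ: 78 + 26.56/60 = 78.442667
S ⇒ negate
Lon: 49.5149′ = 0.825248°; total 176.825248
hemisphere W, so the sign is −

-78.44267, -176.82525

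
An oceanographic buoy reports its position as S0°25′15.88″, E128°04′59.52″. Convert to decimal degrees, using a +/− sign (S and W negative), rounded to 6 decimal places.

-0.421078, 128.083200

φ: 0° + 25/60 + 15.88/3600 = 0 + 0.416667 + 0.004411 = 0.4210778
S ⇒ negate
Longitude: 4′ + 59.52″ = 4.99200′; 128 + 4.99200/60 = 128.0832000
E ⇒ keep positive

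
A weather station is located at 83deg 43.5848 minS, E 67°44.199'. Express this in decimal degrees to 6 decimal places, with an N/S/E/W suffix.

Lat: 83 + 43.5848/60 = 83.7264133
Longitude: 67 + 44.199/60 = 67.7366500

83.726413° S, 67.736650° E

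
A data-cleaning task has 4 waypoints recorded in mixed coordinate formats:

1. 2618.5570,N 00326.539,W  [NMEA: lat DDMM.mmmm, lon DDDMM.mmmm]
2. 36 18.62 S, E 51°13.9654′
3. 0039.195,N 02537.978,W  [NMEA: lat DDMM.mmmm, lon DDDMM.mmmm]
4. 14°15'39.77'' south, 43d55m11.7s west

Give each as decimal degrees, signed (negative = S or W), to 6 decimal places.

1. 26.309283, -3.442317
2. -36.310333, 51.232757
3. 0.653250, -25.632967
4. -14.261047, -43.919917

Point 1:
  Lat: split at 2 digits → 26° and 18.557′; 26 + 18.557/60 = 26.3092833
  N → positive
  λ: split at 3 digits → 003° and 26.539′; 3 + 26.539/60 = 3.4423167
  hemisphere W, so the sign is −
Point 2:
  φ: 18.62′ = 0.310333°; total 36.3103333
  S → negative
  Longitude: 51 + 13.9654/60 = 51.2327567
  E → positive
Point 3:
  Lat: split at 2 digits → 00° and 39.195′; 0 + 39.195/60 = 0.6532500
  N → positive
  Longitude: split at 3 digits → 025° and 37.978′; 25 + 37.978/60 = 25.6329667
  hemisphere W, so the sign is −
Point 4:
  φ: 15′ + 39.77″ = 15.66283′; 14 + 15.66283/60 = 14.2610472
  S → negative
  Lon: 55′ + 11.7″ = 55.19500′; 43 + 55.19500/60 = 43.9199167
  W ⇒ negate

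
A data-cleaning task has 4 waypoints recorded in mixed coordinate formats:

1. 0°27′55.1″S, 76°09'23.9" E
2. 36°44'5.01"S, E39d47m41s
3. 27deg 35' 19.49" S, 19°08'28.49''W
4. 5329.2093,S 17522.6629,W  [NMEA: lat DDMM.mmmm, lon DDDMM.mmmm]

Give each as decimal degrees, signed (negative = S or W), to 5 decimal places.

Point 1:
  Latitude: 0 + 27/60 + 55.1/3600 = 0.465306
  hemisphere S, so the sign is −
  λ: 76° + 9/60 + 23.9/3600 = 76 + 0.150000 + 0.006639 = 76.156639
  E → positive
Point 2:
  φ: 36 + 44/60 + 5.01/3600 = 36.734725
  S ⇒ negate
  Longitude: 39 + 47/60 + 41/3600 = 39.794722
  E → positive
Point 3:
  Latitude: 27° + 35/60 + 19.49/3600 = 27 + 0.583333 + 0.005414 = 27.588747
  hemisphere S, so the sign is −
  Longitude: 8′ + 28.49″ = 8.47483′; 19 + 8.47483/60 = 19.141247
  W ⇒ negate
Point 4:
  Latitude: split at 2 digits → 53° and 29.2093′; 53 + 29.2093/60 = 53.486822
  hemisphere S, so the sign is −
  Longitude: split at 3 digits → 175° and 22.6629′; 175 + 22.6629/60 = 175.377715
  W ⇒ negate

1. -0.46531, 76.15664
2. -36.73473, 39.79472
3. -27.58875, -19.14125
4. -53.48682, -175.37772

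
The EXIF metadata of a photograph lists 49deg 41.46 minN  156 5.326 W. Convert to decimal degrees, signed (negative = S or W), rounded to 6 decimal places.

49.691000, -156.088767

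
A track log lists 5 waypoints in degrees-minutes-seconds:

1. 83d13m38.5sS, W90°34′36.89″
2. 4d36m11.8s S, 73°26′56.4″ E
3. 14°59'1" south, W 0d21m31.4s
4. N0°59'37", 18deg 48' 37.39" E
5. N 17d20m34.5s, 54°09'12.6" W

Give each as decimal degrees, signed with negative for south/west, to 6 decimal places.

1. -83.227361, -90.576914
2. -4.603278, 73.449000
3. -14.983611, -0.358722
4. 0.993611, 18.810386
5. 17.342917, -54.153500

Point 1:
  Latitude: 83 + 13/60 + 38.5/3600 = 83.2273611
  S ⇒ negate
  λ: 34′ + 36.89″ = 34.61483′; 90 + 34.61483/60 = 90.5769139
  hemisphere W, so the sign is −
Point 2:
  Latitude: 4° + 36/60 + 11.8/3600 = 4 + 0.600000 + 0.003278 = 4.6032778
  S → negative
  Longitude: 73 + 26/60 + 56.4/3600 = 73.4490000
  E → positive
Point 3:
  Lat: 14 + 59/60 + 1/3600 = 14.9836111
  S ⇒ negate
  Lon: 0 + 21/60 + 31.4/3600 = 0.3587222
  hemisphere W, so the sign is −
Point 4:
  Latitude: 0 + 59/60 + 37/3600 = 0.9936111
  N ⇒ keep positive
  Lon: 18 + 48/60 + 37.39/3600 = 18.8103861
  E → positive
Point 5:
  φ: 17° + 20/60 + 34.5/3600 = 17 + 0.333333 + 0.009583 = 17.3429167
  N ⇒ keep positive
  Lon: 54 + 9/60 + 12.6/3600 = 54.1535000
  hemisphere W, so the sign is −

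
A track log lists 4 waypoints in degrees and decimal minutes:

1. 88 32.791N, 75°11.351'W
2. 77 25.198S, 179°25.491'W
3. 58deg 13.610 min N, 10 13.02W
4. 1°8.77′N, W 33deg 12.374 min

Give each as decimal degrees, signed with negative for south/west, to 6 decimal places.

1. 88.546517, -75.189183
2. -77.419967, -179.424850
3. 58.226833, -10.217000
4. 1.146167, -33.206233

Point 1:
  Latitude: 88 + 32.791/60 = 88.5465167
  N → positive
  λ: 11.351′ = 0.189183°; total 75.1891833
  hemisphere W, so the sign is −
Point 2:
  Lat: 25.198′ = 0.419967°; total 77.4199667
  S → negative
  Lon: 179 + 25.491/60 = 179.4248500
  W ⇒ negate
Point 3:
  φ: 58 + 13.61/60 = 58.2268333
  N ⇒ keep positive
  Lon: 10 + 13.02/60 = 10.2170000
  W ⇒ negate
Point 4:
  Latitude: 8.77′ = 0.146167°; total 1.1461667
  N ⇒ keep positive
  λ: 33 + 12.374/60 = 33.2062333
  hemisphere W, so the sign is −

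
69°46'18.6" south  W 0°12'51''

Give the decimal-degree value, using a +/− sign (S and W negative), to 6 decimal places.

-69.771833, -0.214167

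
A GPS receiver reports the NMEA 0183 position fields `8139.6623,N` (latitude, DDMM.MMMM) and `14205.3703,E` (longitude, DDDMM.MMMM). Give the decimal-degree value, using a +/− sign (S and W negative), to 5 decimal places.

Lat: split at 2 digits → 81° and 39.6623′; 81 + 39.6623/60 = 81.661038
N → positive
λ: split at 3 digits → 142° and 5.3703′; 142 + 5.3703/60 = 142.089505
E ⇒ keep positive

81.66104, 142.08951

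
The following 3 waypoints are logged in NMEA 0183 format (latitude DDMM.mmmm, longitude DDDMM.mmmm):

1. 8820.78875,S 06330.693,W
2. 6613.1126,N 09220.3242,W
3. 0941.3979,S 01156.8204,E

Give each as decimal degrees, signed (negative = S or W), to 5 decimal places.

1. -88.34648, -63.51155
2. 66.21854, -92.33874
3. -9.68997, 11.94701

Point 1:
  Lat: degrees = first 2 digits = 88, minutes = 20.78875; 88 + 20.78875/60 = 88.346479
  hemisphere S, so the sign is −
  Lon: degrees = first 3 digits = 63, minutes = 30.693; 63 + 30.693/60 = 63.511550
  hemisphere W, so the sign is −
Point 2:
  Latitude: degrees = first 2 digits = 66, minutes = 13.1126; 66 + 13.1126/60 = 66.218543
  N → positive
  Lon: degrees = first 3 digits = 92, minutes = 20.3242; 92 + 20.3242/60 = 92.338737
  W → negative
Point 3:
  Latitude: degrees = first 2 digits = 9, minutes = 41.3979; 9 + 41.3979/60 = 9.689965
  S ⇒ negate
  λ: split at 3 digits → 011° and 56.8204′; 11 + 56.8204/60 = 11.947007
  E → positive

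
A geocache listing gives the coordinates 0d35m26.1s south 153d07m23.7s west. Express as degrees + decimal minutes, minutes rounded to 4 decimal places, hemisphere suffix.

0° 35.4350′ S, 153° 7.3950′ W

Lat: seconds/60 = 0.43500; minutes = 35 + 0.43500 = 35.435000
Lon: 7 + 23.7/60 = 7.395000′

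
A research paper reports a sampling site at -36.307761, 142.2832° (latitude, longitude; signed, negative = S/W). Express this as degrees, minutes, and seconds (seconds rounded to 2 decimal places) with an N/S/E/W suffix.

36°18′27.94″ S, 142°16′59.52″ E

Latitude is negative → S; |value| = 36.307761
Lat: 0.307761 × 60 = 18.46566′ → 18′, remainder × 60 = 27.9396″
Lon: 0.283200 × 60 = 16.99200′ → 16′, remainder × 60 = 59.5200″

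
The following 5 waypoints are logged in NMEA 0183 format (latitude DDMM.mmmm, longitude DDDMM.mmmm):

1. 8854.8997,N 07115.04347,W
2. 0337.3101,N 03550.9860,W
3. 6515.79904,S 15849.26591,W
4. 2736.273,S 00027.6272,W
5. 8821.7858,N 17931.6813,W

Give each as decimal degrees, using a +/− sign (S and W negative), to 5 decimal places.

1. 88.91500, -71.25072
2. 3.62184, -35.84977
3. -65.26332, -158.82110
4. -27.60455, -0.46045
5. 88.36310, -179.52802

Point 1:
  Lat: degrees = first 2 digits = 88, minutes = 54.8997; 88 + 54.8997/60 = 88.914995
  N ⇒ keep positive
  Lon: degrees = first 3 digits = 71, minutes = 15.04347; 71 + 15.04347/60 = 71.250725
  W → negative
Point 2:
  Latitude: degrees = first 2 digits = 3, minutes = 37.3101; 3 + 37.3101/60 = 3.621835
  N ⇒ keep positive
  λ: degrees = first 3 digits = 35, minutes = 50.986; 35 + 50.986/60 = 35.849767
  W ⇒ negate
Point 3:
  Latitude: split at 2 digits → 65° and 15.79904′; 65 + 15.79904/60 = 65.263317
  S ⇒ negate
  Longitude: degrees = first 3 digits = 158, minutes = 49.26591; 158 + 49.26591/60 = 158.821099
  W → negative
Point 4:
  Lat: degrees = first 2 digits = 27, minutes = 36.273; 27 + 36.273/60 = 27.604550
  S ⇒ negate
  Longitude: degrees = first 3 digits = 0, minutes = 27.6272; 0 + 27.6272/60 = 0.460453
  W ⇒ negate
Point 5:
  Latitude: degrees = first 2 digits = 88, minutes = 21.7858; 88 + 21.7858/60 = 88.363097
  N ⇒ keep positive
  λ: degrees = first 3 digits = 179, minutes = 31.6813; 179 + 31.6813/60 = 179.528022
  W → negative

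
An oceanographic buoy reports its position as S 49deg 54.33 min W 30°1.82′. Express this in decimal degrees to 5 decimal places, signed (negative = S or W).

-49.90550, -30.03033

φ: 49 + 54.33/60 = 49.905500
S → negative
Lon: 30 + 1.82/60 = 30.030333
W ⇒ negate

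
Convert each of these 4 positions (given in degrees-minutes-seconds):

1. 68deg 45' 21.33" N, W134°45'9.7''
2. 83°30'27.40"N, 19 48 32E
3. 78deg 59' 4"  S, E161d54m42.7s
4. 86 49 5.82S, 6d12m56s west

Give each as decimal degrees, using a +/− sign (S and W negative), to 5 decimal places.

1. 68.75593, -134.75269
2. 83.50761, 19.80889
3. -78.98444, 161.91186
4. -86.81828, -6.21556

Point 1:
  Latitude: 45′ + 21.33″ = 45.35550′; 68 + 45.35550/60 = 68.755925
  N → positive
  Longitude: 134° + 45/60 + 9.7/3600 = 134 + 0.750000 + 0.002694 = 134.752694
  W → negative
Point 2:
  Lat: 83 + 30/60 + 27.4/3600 = 83.507611
  N ⇒ keep positive
  λ: 19 + 48/60 + 32/3600 = 19.808889
  E ⇒ keep positive
Point 3:
  φ: 78 + 59/60 + 4/3600 = 78.984444
  hemisphere S, so the sign is −
  λ: 161 + 54/60 + 42.7/3600 = 161.911861
  E ⇒ keep positive
Point 4:
  φ: 86° + 49/60 + 5.82/3600 = 86 + 0.816667 + 0.001617 = 86.818283
  hemisphere S, so the sign is −
  Longitude: 12′ + 56″ = 12.93333′; 6 + 12.93333/60 = 6.215556
  W → negative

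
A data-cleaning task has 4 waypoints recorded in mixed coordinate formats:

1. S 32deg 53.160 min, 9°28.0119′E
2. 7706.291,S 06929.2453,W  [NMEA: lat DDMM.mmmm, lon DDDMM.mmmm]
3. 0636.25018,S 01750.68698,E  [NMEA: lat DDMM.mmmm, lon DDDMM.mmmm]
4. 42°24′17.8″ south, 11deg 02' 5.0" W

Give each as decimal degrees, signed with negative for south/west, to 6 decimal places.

1. -32.886000, 9.466865
2. -77.104850, -69.487422
3. -6.604170, 17.844783
4. -42.404944, -11.034722

Point 1:
  Lat: 32 + 53.16/60 = 32.8860000
  hemisphere S, so the sign is −
  Longitude: 28.0119′ = 0.466865°; total 9.4668650
  E ⇒ keep positive
Point 2:
  φ: split at 2 digits → 77° and 6.291′; 77 + 6.291/60 = 77.1048500
  hemisphere S, so the sign is −
  λ: split at 3 digits → 069° and 29.2453′; 69 + 29.2453/60 = 69.4874217
  hemisphere W, so the sign is −
Point 3:
  Lat: split at 2 digits → 06° and 36.25018′; 6 + 36.25018/60 = 6.6041697
  hemisphere S, so the sign is −
  Longitude: split at 3 digits → 017° and 50.68698′; 17 + 50.68698/60 = 17.8447830
  E ⇒ keep positive
Point 4:
  Lat: 24′ + 17.8″ = 24.29667′; 42 + 24.29667/60 = 42.4049444
  hemisphere S, so the sign is −
  Lon: 2′ + 5″ = 2.08333′; 11 + 2.08333/60 = 11.0347222
  W ⇒ negate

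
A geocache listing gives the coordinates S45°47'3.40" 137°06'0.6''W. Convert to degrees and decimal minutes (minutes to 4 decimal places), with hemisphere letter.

45° 47.0567′ S, 137° 6.0100′ W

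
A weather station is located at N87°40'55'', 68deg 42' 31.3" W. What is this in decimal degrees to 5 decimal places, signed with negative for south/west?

87.68194, -68.70869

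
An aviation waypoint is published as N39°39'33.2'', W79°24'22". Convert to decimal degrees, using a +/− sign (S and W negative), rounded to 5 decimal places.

39.65922, -79.40611

Lat: 39′ + 33.2″ = 39.55333′; 39 + 39.55333/60 = 39.659222
N ⇒ keep positive
λ: 24′ + 22″ = 24.36667′; 79 + 24.36667/60 = 79.406111
W ⇒ negate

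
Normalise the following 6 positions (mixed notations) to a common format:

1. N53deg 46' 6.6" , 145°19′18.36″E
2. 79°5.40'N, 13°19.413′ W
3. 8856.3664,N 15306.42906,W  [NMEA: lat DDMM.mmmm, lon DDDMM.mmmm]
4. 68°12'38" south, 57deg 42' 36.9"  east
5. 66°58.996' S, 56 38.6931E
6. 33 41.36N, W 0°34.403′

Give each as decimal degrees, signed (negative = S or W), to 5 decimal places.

Point 1:
  Lat: 53 + 46/60 + 6.6/3600 = 53.768500
  N → positive
  Longitude: 145 + 19/60 + 18.36/3600 = 145.321767
  E → positive
Point 2:
  Latitude: 79 + 5.4/60 = 79.090000
  N ⇒ keep positive
  Longitude: 13 + 19.413/60 = 13.323550
  W ⇒ negate
Point 3:
  φ: split at 2 digits → 88° and 56.3664′; 88 + 56.3664/60 = 88.939440
  N ⇒ keep positive
  Lon: degrees = first 3 digits = 153, minutes = 6.42906; 153 + 6.42906/60 = 153.107151
  W → negative
Point 4:
  φ: 68 + 12/60 + 38/3600 = 68.210556
  S ⇒ negate
  λ: 57 + 42/60 + 36.9/3600 = 57.710250
  E → positive
Point 5:
  Latitude: 66 + 58.996/60 = 66.983267
  hemisphere S, so the sign is −
  λ: 38.6931′ = 0.644885°; total 56.644885
  E → positive
Point 6:
  φ: 41.36′ = 0.689333°; total 33.689333
  N → positive
  λ: 0 + 34.403/60 = 0.573383
  W ⇒ negate

1. 53.76850, 145.32177
2. 79.09000, -13.32355
3. 88.93944, -153.10715
4. -68.21056, 57.71025
5. -66.98327, 56.64489
6. 33.68933, -0.57338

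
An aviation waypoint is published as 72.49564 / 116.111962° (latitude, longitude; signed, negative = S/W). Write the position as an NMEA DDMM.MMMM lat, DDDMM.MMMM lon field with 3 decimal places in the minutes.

φ: minutes = (72.495640 − 72) × 60 = 29.73840
Longitude: fractional part 0.111962 → 6.71772 minutes

7229.738,N / 11606.718,E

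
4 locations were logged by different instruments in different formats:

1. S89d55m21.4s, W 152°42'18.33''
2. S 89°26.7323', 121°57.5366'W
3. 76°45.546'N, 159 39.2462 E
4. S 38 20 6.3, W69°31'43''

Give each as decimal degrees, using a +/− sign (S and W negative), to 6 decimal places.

Point 1:
  Latitude: 89 + 55/60 + 21.4/3600 = 89.9226111
  S ⇒ negate
  Lon: 152° + 42/60 + 18.33/3600 = 152 + 0.700000 + 0.005092 = 152.7050917
  W → negative
Point 2:
  φ: 89 + 26.7323/60 = 89.4455383
  S → negative
  Lon: 121 + 57.5366/60 = 121.9589433
  W → negative
Point 3:
  Lat: 45.546′ = 0.759100°; total 76.7591000
  N ⇒ keep positive
  λ: 159 + 39.2462/60 = 159.6541033
  E → positive
Point 4:
  Lat: 38 + 20/60 + 6.3/3600 = 38.3350833
  hemisphere S, so the sign is −
  λ: 69 + 31/60 + 43/3600 = 69.5286111
  W → negative

1. -89.922611, -152.705092
2. -89.445538, -121.958943
3. 76.759100, 159.654103
4. -38.335083, -69.528611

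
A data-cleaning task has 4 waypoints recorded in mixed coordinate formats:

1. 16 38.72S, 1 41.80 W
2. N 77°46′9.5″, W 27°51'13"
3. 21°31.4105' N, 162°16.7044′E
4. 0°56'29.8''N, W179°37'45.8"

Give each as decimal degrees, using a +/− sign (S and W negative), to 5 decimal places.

Point 1:
  Lat: 38.72′ = 0.645333°; total 16.645333
  hemisphere S, so the sign is −
  λ: 1 + 41.8/60 = 1.696667
  W → negative
Point 2:
  Lat: 77 + 46/60 + 9.5/3600 = 77.769306
  N → positive
  Longitude: 27 + 51/60 + 13/3600 = 27.853611
  W ⇒ negate
Point 3:
  Latitude: 21 + 31.4105/60 = 21.523508
  N → positive
  λ: 162 + 16.7044/60 = 162.278407
  E ⇒ keep positive
Point 4:
  Latitude: 56′ + 29.8″ = 56.49667′; 0 + 56.49667/60 = 0.941611
  N → positive
  λ: 179° + 37/60 + 45.8/3600 = 179 + 0.616667 + 0.012722 = 179.629389
  W ⇒ negate

1. -16.64533, -1.69667
2. 77.76931, -27.85361
3. 21.52351, 162.27841
4. 0.94161, -179.62939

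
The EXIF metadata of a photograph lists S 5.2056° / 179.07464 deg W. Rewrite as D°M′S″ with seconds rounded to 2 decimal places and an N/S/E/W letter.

5°12′20.16″ S, 179°04′28.70″ W

Latitude: whole degrees 5; 12.33600′ → 12′ and 20.1600″
Lon: 0.074640 × 60 = 4.47840′ → 4′, remainder × 60 = 28.7040″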